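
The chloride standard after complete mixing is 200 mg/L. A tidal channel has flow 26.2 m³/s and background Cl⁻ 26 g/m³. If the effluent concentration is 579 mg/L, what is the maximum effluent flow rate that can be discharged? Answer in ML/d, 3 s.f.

Mass balance at complete mixing: C_std·(Q_w + Q_r) = Q_w·C_e + Q_r·C_b.
Rearranging, Q_w = Q_r·(C_std − C_b)/(C_e − C_std) = 26.2·(200 − 26) / (579 − 200) = 12.03 m³/s.
= 1039 ML/d.

1040 ML/d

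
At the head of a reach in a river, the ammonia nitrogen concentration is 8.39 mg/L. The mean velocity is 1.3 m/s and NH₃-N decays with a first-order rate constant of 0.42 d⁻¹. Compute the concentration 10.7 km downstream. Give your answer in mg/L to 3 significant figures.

8.06 mg/L

Travel time t = 10.7 km / 1.3 m/s = 1.07e+04/1.3 = 8231 s = 0.09526 d.
First-order decay: C = 8.39·exp(−0.42·0.09526) = 8.39·0.9608 = 8.061 mg/L.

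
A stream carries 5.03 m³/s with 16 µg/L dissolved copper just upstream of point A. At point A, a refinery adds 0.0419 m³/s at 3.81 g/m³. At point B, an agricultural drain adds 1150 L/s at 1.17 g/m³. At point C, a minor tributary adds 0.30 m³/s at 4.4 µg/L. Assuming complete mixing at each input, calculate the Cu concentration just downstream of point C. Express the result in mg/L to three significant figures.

0.243 mg/L

16 µg/L = 0.016 mg/L.
After input A: C = (5.03·0.016 + 0.0419·3.81) / 5.072 = 0.04734 mg/L.
1150 L/s = 1.15 m³/s.
After input B: C = (5.072·0.04734 + 1.15·1.17) / 6.222 = 0.2548 mg/L.
4.4 µg/L = 0.0044 mg/L.
After input C: C = (6.222·0.2548 + 0.3·0.0044) / 6.522 = 0.2433 mg/L.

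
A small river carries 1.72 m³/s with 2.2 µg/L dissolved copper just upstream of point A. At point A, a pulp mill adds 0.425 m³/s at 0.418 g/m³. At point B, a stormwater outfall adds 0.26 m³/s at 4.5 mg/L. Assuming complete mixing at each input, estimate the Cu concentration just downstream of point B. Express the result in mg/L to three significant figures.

2.2 µg/L = 0.0022 mg/L.
After input A: C = (1.72·0.0022 + 0.425·0.418) / 2.145 = 0.08458 mg/L.
After input B: C = (2.145·0.08458 + 0.26·4.5) / 2.405 = 0.5619 mg/L.

0.562 mg/L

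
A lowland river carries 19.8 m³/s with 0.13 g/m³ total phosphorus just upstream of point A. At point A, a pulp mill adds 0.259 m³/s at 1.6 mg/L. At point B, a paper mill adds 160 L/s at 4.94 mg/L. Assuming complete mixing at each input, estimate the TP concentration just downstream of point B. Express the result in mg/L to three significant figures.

After input A: C = (19.8·0.13 + 0.259·1.6) / 20.06 = 0.149 mg/L.
160 L/s = 0.16 m³/s.
After input B: C = (20.06·0.149 + 0.16·4.94) / 20.22 = 0.1869 mg/L.

0.187 mg/L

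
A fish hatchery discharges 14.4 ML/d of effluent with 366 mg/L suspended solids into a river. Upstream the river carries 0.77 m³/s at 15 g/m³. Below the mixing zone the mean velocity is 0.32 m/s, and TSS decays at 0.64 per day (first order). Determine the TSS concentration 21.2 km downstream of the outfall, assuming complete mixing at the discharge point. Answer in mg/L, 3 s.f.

47.4 mg/L

14.4 ML/d = 0.1667 m³/s.
After complete mixing, C₀ = (0.1667·366 + 0.77·15) / 0.9367 = 77.46 mg/L.
Travel time t = 2.12e+04 m / 0.32 m/s = 6.625e+04 s = 0.7668 d.
C = 77.46·exp(−0.64·0.7668) = 77.46·0.6122 = 47.42 mg/L.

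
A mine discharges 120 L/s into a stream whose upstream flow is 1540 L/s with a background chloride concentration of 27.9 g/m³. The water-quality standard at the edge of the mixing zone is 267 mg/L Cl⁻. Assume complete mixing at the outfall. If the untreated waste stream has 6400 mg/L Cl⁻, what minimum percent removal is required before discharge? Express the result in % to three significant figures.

47.9 %

120 L/s = 0.12 m³/s.
1540 L/s = 1.54 m³/s.
Mass balance: 267·1.66 = 0.12·Cₑ + 1.54·27.9.
Cₑ = (443.2 − 42.97) / 0.12 = 3335 mg/L.
Required removal = 1 − 3335/6400 = 47.88 %.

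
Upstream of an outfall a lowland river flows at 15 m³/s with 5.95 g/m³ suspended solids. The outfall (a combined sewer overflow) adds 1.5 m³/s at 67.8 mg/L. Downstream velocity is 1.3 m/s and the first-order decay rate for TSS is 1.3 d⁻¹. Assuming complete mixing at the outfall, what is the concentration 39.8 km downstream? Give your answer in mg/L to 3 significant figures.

After complete mixing, C₀ = (1.5·67.8 + 15·5.95) / 16.5 = 11.57 mg/L.
Travel time t = 3.98e+04 m / 1.3 m/s = 3.062e+04 s = 0.3543 d.
C = 11.57·exp(−1.3·0.3543) = 11.57·0.6309 = 7.301 mg/L.

7.30 mg/L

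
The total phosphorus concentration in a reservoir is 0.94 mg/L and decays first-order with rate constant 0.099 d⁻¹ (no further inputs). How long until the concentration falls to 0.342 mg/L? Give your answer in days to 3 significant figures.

10.2 d

t = ln(C₀/C)/k = ln(0.94/0.342)/0.099 = 1.011/0.099 = 10.21 d.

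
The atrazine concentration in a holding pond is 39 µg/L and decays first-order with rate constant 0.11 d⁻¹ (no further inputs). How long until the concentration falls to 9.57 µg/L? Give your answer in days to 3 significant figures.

12.8 d

t = ln(C₀/C)/k = ln(39/9.57)/0.11 = 1.405/0.11 = 12.77 d.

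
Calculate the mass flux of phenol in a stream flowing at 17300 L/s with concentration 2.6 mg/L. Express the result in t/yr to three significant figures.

1420 t/yr

17300 L/s = 17.3 m³/s.
Mass flux = Q·C = 17.3 m³/s × 2.6 g/m³ = 44.98 g/s.
= 44.98 g/s × 31.56 = 1419 t/yr.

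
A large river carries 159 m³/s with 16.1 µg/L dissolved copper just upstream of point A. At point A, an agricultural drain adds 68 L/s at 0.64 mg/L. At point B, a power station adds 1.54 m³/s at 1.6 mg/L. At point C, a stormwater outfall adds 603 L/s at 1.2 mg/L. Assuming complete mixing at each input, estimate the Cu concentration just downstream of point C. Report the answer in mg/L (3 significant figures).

16.1 µg/L = 0.0161 mg/L.
68 L/s = 0.068 m³/s.
After input A: C = (159·0.0161 + 0.068·0.64) / 159.1 = 0.01637 mg/L.
After input B: C = (159.1·0.01637 + 1.54·1.6) / 160.6 = 0.03155 mg/L.
603 L/s = 0.603 m³/s.
After input C: C = (160.6·0.03155 + 0.603·1.2) / 161.2 = 0.03592 mg/L.

0.0359 mg/L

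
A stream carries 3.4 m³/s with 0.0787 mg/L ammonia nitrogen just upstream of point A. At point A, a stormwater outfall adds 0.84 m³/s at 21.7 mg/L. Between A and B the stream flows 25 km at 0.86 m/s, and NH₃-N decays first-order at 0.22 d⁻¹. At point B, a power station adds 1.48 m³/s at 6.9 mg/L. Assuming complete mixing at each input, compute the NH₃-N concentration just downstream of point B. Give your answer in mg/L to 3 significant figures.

4.79 mg/L

After input A: C = (3.4·0.0787 + 0.84·21.7) / 4.24 = 4.362 mg/L.
Over the 25 km reach to input B (t = 2.907e+04 s = 0.3365 d), decay gives C = 4.362·exp(−0.22·0.3365) = 4.051 mg/L.
After input B: C = (4.24·4.051 + 1.48·6.9) / 5.72 = 4.788 mg/L.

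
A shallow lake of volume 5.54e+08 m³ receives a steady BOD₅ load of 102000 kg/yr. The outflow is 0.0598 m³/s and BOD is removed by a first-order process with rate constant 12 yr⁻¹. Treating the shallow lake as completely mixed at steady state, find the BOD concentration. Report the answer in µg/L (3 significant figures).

15.3 µg/L

Outflow Q = 0.0598 m³/s × 3.156e+07 s/yr = 1.887e+06 m³/yr.
Steady-state CSTR mass balance: W = Q·C + k·V·C, so C = W/(Q + kV).
Q + kV = 1.887e+06 + 12·5.54e+08 = 6.65e+09 m³/yr.
C = 102000/6.65e+09 = 1.534e-05 kg/m³ = 0.01534 mg/L = 15.34 µg/L.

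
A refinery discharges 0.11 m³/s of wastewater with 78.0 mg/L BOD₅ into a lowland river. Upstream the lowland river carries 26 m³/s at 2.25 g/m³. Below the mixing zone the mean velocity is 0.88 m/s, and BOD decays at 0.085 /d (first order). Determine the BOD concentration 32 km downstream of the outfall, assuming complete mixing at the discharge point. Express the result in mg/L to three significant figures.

2.48 mg/L

After complete mixing, C₀ = (0.11·78 + 26·2.25) / 26.11 = 2.569 mg/L.
Travel time t = 3.2e+04 m / 0.88 m/s = 3.636e+04 s = 0.4209 d.
C = 2.569·exp(−0.085·0.4209) = 2.569·0.9649 = 2.479 mg/L.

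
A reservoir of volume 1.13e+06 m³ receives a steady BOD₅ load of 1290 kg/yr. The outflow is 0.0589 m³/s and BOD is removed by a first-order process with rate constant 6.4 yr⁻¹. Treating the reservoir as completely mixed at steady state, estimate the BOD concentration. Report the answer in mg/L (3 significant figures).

0.142 mg/L

Outflow Q = 0.0589 m³/s × 3.156e+07 s/yr = 1.859e+06 m³/yr.
Steady-state CSTR mass balance: W = Q·C + k·V·C, so C = W/(Q + kV).
Q + kV = 1.859e+06 + 6.4·1.13e+06 = 9.091e+06 m³/yr.
C = 1290/9.091e+06 = 0.0001419 kg/m³ = 0.1419 mg/L.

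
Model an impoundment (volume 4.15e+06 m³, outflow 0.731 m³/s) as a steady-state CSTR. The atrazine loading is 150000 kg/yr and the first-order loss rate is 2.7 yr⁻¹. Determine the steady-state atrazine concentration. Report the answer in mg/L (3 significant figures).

4.38 mg/L

Outflow Q = 0.731 m³/s × 3.156e+07 s/yr = 2.307e+07 m³/yr.
Steady-state CSTR mass balance: W = Q·C + k·V·C, so C = W/(Q + kV).
Q + kV = 2.307e+07 + 2.7·4.15e+06 = 3.427e+07 m³/yr.
C = 150000/3.427e+07 = 0.004377 kg/m³ = 4.377 mg/L.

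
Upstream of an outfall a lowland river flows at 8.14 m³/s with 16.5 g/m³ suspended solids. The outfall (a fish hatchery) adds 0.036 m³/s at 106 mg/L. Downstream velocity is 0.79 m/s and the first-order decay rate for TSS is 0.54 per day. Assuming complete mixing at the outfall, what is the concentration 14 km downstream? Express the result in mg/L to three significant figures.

15.1 mg/L

After complete mixing, C₀ = (0.036·106 + 8.14·16.5) / 8.176 = 16.89 mg/L.
Travel time t = 1.4e+04 m / 0.79 m/s = 1.772e+04 s = 0.2051 d.
C = 16.89·exp(−0.54·0.2051) = 16.89·0.8952 = 15.12 mg/L.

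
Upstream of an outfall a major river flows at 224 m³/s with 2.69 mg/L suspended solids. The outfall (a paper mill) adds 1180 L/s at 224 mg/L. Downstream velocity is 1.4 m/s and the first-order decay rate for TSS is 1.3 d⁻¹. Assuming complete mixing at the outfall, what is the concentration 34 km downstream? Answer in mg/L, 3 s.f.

1180 L/s = 1.18 m³/s.
After complete mixing, C₀ = (1.18·224 + 224·2.69) / 225.2 = 3.85 mg/L.
Travel time t = 3.4e+04 m / 1.4 m/s = 2.429e+04 s = 0.2811 d.
C = 3.85·exp(−1.3·0.2811) = 3.85·0.6939 = 2.671 mg/L.

2.67 mg/L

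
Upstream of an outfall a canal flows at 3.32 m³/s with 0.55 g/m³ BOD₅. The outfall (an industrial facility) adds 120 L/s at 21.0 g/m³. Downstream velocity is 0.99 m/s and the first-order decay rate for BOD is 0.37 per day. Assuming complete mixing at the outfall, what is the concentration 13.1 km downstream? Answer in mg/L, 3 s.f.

120 L/s = 0.12 m³/s.
After complete mixing, C₀ = (0.12·21 + 3.32·0.55) / 3.44 = 1.263 mg/L.
Travel time t = 1.31e+04 m / 0.99 m/s = 1.323e+04 s = 0.1532 d.
C = 1.263·exp(−0.37·0.1532) = 1.263·0.9449 = 1.194 mg/L.

1.19 mg/L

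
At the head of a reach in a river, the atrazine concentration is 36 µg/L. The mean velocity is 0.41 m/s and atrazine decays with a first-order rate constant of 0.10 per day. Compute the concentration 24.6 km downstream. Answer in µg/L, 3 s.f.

33.6 µg/L

Travel time t = 24.6 km / 0.41 m/s = 2.46e+04/0.41 = 6e+04 s = 0.6944 d.
First-order decay: C = 36·exp(−0.10·0.6944) = 36·0.9329 = 33.58 µg/L.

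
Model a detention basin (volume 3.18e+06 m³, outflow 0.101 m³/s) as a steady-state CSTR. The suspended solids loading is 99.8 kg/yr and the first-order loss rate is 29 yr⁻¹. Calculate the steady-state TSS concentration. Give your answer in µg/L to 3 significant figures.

1.05 µg/L

Outflow Q = 0.101 m³/s × 3.156e+07 s/yr = 3.187e+06 m³/yr.
Steady-state CSTR mass balance: W = Q·C + k·V·C, so C = W/(Q + kV).
Q + kV = 3.187e+06 + 29·3.18e+06 = 9.541e+07 m³/yr.
C = 99.8/9.541e+07 = 1.046e-06 kg/m³ = 0.001046 mg/L = 1.046 µg/L.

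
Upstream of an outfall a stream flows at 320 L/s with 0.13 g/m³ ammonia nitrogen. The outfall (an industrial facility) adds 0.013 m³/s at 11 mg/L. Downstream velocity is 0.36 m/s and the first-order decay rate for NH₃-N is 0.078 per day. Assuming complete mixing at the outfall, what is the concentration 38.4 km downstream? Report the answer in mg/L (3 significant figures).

0.503 mg/L

320 L/s = 0.32 m³/s.
After complete mixing, C₀ = (0.013·11 + 0.32·0.13) / 0.333 = 0.5544 mg/L.
Travel time t = 3.84e+04 m / 0.36 m/s = 1.067e+05 s = 1.235 d.
C = 0.5544·exp(−0.078·1.235) = 0.5544·0.9082 = 0.5035 mg/L.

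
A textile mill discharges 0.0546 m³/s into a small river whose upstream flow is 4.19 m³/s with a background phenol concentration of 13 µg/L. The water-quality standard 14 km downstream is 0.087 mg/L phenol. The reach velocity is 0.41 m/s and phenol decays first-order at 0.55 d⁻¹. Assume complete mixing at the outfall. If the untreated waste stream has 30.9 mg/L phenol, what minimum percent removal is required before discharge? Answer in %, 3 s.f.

76.0 %

13 µg/L = 0.013 mg/L.
Travel time to the compliance point: t = 1.4e+04/0.41 = 3.415e+04 s = 0.3952 d; decay factor exp(−0.55·0.3952) = 0.8046.
So the concentration just after mixing may be at most 0.087/0.8046 = 0.1081 mg/L.
Mass balance: 0.1081·4.245 = 0.0546·Cₑ + 4.19·0.013.
Cₑ = (0.4589 − 0.05447) / 0.0546 = 7.408 mg/L.
Required removal = 1 − 7.408/30.9 = 76.03 %.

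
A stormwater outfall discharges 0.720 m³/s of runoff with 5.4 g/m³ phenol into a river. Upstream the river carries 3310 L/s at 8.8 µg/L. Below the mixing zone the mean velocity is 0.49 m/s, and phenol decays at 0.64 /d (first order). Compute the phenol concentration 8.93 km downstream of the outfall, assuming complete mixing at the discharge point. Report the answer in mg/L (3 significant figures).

0.849 mg/L

3310 L/s = 3.31 m³/s.
8.8 µg/L = 0.0088 mg/L.
After complete mixing, C₀ = (0.72·5.4 + 3.31·0.0088) / 4.03 = 0.972 mg/L.
Travel time t = 8930 m / 0.49 m/s = 1.822e+04 s = 0.2109 d.
C = 0.972·exp(−0.64·0.2109) = 0.972·0.8737 = 0.8492 mg/L.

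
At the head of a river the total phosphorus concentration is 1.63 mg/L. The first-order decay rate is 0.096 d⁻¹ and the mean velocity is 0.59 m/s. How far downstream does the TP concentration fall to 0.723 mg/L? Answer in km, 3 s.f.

432 km

From C = C₀·e^(−kt), t = ln(C₀/C)/k = ln(1.63/0.723)/0.096 = 0.8129/0.096 = 8.468 d.
Distance = v·t = 0.59 m/s × 7.316e+05 s = 4.317e+05 m = 431.7 km.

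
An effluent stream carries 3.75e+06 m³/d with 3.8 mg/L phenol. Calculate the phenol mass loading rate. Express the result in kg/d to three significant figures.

3.75e+06 m³/d = 43.4 m³/s.
Mass flux = Q·C = 43.4 m³/s × 3.8 g/m³ = 164.9 g/s.
= 164.9 g/s × 86.4 = 1.425e+04 kg/d.

14200 kg/d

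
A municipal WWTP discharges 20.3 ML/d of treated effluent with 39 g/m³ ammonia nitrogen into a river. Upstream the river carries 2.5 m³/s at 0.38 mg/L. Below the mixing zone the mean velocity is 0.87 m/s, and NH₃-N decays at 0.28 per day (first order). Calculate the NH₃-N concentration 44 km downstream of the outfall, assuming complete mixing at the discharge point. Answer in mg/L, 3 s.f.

20.3 ML/d = 0.235 m³/s.
After complete mixing, C₀ = (0.235·39 + 2.5·0.38) / 2.735 = 3.698 mg/L.
Travel time t = 4.4e+04 m / 0.87 m/s = 5.057e+04 s = 0.5854 d.
C = 3.698·exp(−0.28·0.5854) = 3.698·0.8488 = 3.139 mg/L.

3.14 mg/L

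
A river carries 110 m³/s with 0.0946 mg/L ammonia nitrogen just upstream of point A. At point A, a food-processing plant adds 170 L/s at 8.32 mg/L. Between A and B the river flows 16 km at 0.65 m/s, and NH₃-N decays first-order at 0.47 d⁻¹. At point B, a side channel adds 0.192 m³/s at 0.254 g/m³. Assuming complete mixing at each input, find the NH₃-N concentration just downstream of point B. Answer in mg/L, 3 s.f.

0.0941 mg/L

170 L/s = 0.17 m³/s.
After input A: C = (110·0.0946 + 0.17·8.32) / 110.2 = 0.1073 mg/L.
Over the 16 km reach to input B (t = 2.462e+04 s = 0.2849 d), decay gives C = 0.1073·exp(−0.47·0.2849) = 0.09385 mg/L.
After input B: C = (110.2·0.09385 + 0.192·0.254) / 110.4 = 0.09412 mg/L.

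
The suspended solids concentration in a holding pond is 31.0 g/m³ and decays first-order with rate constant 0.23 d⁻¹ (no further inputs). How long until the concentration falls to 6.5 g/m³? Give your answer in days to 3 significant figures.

6.79 d

t = ln(C₀/C)/k = ln(31.0/6.5)/0.23 = 1.562/0.23 = 6.792 d.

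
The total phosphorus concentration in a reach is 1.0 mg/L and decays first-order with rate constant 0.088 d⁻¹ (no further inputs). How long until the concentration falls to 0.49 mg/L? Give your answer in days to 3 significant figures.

t = ln(C₀/C)/k = ln(1.0/0.49)/0.088 = 0.7133/0.088 = 8.106 d.

8.11 d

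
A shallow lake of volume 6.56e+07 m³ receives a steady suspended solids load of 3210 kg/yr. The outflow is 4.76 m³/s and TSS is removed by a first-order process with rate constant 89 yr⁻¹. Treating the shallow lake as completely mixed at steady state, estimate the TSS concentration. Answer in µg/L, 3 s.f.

0.536 µg/L

Outflow Q = 4.76 m³/s × 3.156e+07 s/yr = 1.502e+08 m³/yr.
Steady-state CSTR mass balance: W = Q·C + k·V·C, so C = W/(Q + kV).
Q + kV = 1.502e+08 + 89·6.56e+07 = 5.989e+09 m³/yr.
C = 3210/5.989e+09 = 5.36e-07 kg/m³ = 0.000536 mg/L = 0.536 µg/L.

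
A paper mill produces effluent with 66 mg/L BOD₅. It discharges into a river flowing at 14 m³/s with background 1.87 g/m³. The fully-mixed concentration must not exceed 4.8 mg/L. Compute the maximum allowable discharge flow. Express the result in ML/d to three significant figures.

57.9 ML/d

Mass balance at complete mixing: C_std·(Q_w + Q_r) = Q_w·C_e + Q_r·C_b.
Rearranging, Q_w = Q_r·(C_std − C_b)/(C_e − C_std) = 14·(4.8 − 1.87) / (66 − 4.8) = 0.6703 m³/s.
= 57.91 ML/d.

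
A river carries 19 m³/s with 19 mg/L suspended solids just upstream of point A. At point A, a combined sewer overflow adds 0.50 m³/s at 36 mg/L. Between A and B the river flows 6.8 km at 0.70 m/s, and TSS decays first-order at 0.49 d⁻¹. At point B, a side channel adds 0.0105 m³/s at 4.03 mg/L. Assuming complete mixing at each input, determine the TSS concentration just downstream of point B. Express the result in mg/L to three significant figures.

After input A: C = (19·19 + 0.5·36) / 19.5 = 19.44 mg/L.
Over the 6.8 km reach to input B (t = 9714 s = 0.1124 d), decay gives C = 19.44·exp(−0.49·0.1124) = 18.39 mg/L.
After input B: C = (19.5·18.39 + 0.0105·4.03) / 19.51 = 18.39 mg/L.

18.4 mg/L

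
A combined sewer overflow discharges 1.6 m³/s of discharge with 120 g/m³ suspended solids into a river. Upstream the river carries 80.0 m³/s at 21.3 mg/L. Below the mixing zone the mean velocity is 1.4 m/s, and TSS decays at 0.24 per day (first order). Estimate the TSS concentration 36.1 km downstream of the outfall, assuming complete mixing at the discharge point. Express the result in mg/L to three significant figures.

21.6 mg/L

After complete mixing, C₀ = (1.6·120 + 80·21.3) / 81.6 = 23.24 mg/L.
Travel time t = 3.61e+04 m / 1.4 m/s = 2.579e+04 s = 0.2984 d.
C = 23.24·exp(−0.24·0.2984) = 23.24·0.9309 = 21.63 mg/L.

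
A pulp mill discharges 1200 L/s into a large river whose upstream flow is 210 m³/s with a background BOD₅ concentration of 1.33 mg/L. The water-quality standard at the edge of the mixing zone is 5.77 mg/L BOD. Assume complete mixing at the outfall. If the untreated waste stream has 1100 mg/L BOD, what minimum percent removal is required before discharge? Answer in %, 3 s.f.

1200 L/s = 1.2 m³/s.
Mass balance: 5.77·211.2 = 1.2·Cₑ + 210·1.33.
Cₑ = (1219 − 279.3) / 1.2 = 782.8 mg/L.
Required removal = 1 − 782.8/1100 = 28.84 %.

28.8 %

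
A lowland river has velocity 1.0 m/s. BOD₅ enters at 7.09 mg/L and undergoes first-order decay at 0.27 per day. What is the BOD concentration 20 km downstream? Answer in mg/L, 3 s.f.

6.66 mg/L

Travel time t = 20 km / 1.0 m/s = 2e+04/1.0 = 2e+04 s = 0.2315 d.
First-order decay: C = 7.09·exp(−0.27·0.2315) = 7.09·0.9394 = 6.66 mg/L.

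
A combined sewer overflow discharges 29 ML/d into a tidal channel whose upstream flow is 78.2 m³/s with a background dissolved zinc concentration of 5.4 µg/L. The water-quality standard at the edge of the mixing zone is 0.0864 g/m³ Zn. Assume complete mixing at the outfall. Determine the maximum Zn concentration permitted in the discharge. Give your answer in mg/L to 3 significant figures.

19.0 mg/L

29 ML/d = 0.3356 m³/s.
5.4 µg/L = 0.0054 mg/L.
Mass balance: 0.0864·78.54 = 0.3356·Cₑ + 78.2·0.0054.
Cₑ = (6.785 − 0.4223) / 0.3356 = 18.96 mg/L.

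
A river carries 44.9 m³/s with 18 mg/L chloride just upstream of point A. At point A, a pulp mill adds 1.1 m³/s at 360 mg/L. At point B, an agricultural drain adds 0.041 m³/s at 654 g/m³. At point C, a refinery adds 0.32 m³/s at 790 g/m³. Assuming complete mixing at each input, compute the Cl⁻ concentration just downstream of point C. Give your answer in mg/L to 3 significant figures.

32.0 mg/L

After input A: C = (44.9·18 + 1.1·360) / 46 = 26.18 mg/L.
After input B: C = (46·26.18 + 0.041·654) / 46.04 = 26.74 mg/L.
After input C: C = (46.04·26.74 + 0.32·790) / 46.36 = 32.01 mg/L.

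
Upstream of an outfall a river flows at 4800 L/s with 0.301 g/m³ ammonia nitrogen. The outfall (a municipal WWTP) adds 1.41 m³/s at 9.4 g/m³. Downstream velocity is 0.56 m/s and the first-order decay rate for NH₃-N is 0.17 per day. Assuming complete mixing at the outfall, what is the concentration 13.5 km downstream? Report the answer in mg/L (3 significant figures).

2.26 mg/L

4800 L/s = 4.8 m³/s.
After complete mixing, C₀ = (1.41·9.4 + 4.8·0.301) / 6.21 = 2.367 mg/L.
Travel time t = 1.35e+04 m / 0.56 m/s = 2.411e+04 s = 0.279 d.
C = 2.367·exp(−0.17·0.279) = 2.367·0.9537 = 2.257 mg/L.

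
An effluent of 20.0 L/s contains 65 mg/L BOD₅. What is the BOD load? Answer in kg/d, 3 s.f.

20.0 L/s = 0.02 m³/s.
Mass flux = Q·C = 0.02 m³/s × 65 g/m³ = 1.3 g/s.
= 1.3 g/s × 86.4 = 112.3 kg/d.

112 kg/d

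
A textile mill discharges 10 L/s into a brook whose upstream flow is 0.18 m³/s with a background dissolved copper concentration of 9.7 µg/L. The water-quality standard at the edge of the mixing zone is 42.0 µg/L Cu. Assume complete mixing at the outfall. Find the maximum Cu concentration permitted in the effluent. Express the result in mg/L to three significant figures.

10 L/s = 0.01 m³/s.
9.7 µg/L = 0.0097 mg/L.
42.0 µg/L = 0.042 mg/L.
Mass balance: 0.042·0.19 = 0.01·Cₑ + 0.18·0.0097.
Cₑ = (0.00798 − 0.001746) / 0.01 = 0.6234 mg/L.

0.623 mg/L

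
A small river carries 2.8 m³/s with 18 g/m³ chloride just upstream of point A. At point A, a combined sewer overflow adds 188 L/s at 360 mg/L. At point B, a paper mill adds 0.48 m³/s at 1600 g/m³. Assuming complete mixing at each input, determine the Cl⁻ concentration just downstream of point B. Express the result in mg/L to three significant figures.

256 mg/L

188 L/s = 0.188 m³/s.
After input A: C = (2.8·18 + 0.188·360) / 2.988 = 39.52 mg/L.
After input B: C = (2.988·39.52 + 0.48·1600) / 3.468 = 255.5 mg/L.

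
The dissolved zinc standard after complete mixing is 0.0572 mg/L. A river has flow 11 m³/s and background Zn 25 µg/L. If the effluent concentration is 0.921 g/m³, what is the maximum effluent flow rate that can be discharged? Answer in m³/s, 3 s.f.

25 µg/L = 0.025 mg/L.
Mass balance at complete mixing: C_std·(Q_w + Q_r) = Q_w·C_e + Q_r·C_b.
Rearranging, Q_w = Q_r·(C_std − C_b)/(C_e − C_std) = 11·(0.0572 − 0.025) / (0.921 − 0.0572) = 0.41 m³/s.

0.410 m³/s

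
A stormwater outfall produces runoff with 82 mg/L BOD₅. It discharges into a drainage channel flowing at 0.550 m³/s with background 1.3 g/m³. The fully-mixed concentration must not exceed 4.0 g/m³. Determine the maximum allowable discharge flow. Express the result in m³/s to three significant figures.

0.0190 m³/s

Mass balance at complete mixing: C_std·(Q_w + Q_r) = Q_w·C_e + Q_r·C_b.
Rearranging, Q_w = Q_r·(C_std − C_b)/(C_e − C_std) = 0.550·(4 − 1.3) / (82 − 4) = 0.01904 m³/s.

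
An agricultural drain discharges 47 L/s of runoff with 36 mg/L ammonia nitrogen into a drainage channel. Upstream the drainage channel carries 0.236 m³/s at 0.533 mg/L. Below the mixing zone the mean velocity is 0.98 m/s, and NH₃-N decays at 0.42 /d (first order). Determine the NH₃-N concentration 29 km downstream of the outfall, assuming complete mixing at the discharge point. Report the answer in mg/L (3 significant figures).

5.56 mg/L

47 L/s = 0.047 m³/s.
After complete mixing, C₀ = (0.047·36 + 0.236·0.533) / 0.283 = 6.423 mg/L.
Travel time t = 2.9e+04 m / 0.98 m/s = 2.959e+04 s = 0.3425 d.
C = 6.423·exp(−0.42·0.3425) = 6.423·0.866 = 5.563 mg/L.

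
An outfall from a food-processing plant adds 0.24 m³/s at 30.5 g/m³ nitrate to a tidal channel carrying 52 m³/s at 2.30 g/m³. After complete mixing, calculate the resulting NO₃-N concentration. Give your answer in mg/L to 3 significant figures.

By mass balance at complete mixing, C = (0.24·30.5 + 52·2.3) / (0.24 + 52) = 126.9/52.24 = 2.43 mg/L.

2.43 mg/L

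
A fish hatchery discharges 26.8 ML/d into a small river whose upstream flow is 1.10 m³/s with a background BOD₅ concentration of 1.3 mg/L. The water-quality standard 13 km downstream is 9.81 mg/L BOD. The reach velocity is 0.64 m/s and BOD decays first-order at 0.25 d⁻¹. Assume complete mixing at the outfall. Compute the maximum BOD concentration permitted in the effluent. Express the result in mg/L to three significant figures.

26.8 ML/d = 0.3102 m³/s.
Travel time to the compliance point: t = 1.3e+04/0.64 = 2.031e+04 s = 0.2351 d; decay factor exp(−0.25·0.2351) = 0.9429.
So the concentration just after mixing may be at most 9.81/0.9429 = 10.4 mg/L.
Mass balance: 10.4·1.41 = 0.3102·Cₑ + 1.1·1.3.
Cₑ = (14.67 − 1.43) / 0.3102 = 42.69 mg/L.

42.7 mg/L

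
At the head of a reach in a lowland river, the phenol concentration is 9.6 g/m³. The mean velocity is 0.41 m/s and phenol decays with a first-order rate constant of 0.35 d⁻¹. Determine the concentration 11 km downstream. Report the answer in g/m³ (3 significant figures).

8.61 g/m³

Travel time t = 11 km / 0.41 m/s = 1.1e+04/0.41 = 2.683e+04 s = 0.3105 d.
First-order decay: C = 9.6·exp(−0.35·0.3105) = 9.6·0.897 = 8.611 g/m³.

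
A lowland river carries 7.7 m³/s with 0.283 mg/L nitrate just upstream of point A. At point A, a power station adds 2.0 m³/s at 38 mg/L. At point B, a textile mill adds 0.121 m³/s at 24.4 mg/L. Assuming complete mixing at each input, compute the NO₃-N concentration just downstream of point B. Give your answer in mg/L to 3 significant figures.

8.26 mg/L

After input A: C = (7.7·0.283 + 2·38) / 9.7 = 8.06 mg/L.
After input B: C = (9.7·8.06 + 0.121·24.4) / 9.821 = 8.261 mg/L.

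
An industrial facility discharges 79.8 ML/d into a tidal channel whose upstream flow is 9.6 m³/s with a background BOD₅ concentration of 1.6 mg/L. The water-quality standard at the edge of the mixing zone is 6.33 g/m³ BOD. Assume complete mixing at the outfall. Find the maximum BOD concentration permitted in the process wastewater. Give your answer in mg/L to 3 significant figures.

79.8 ML/d = 0.9236 m³/s.
Mass balance: 6.33·10.52 = 0.9236·Cₑ + 9.6·1.6.
Cₑ = (66.61 − 15.36) / 0.9236 = 55.49 mg/L.

55.5 mg/L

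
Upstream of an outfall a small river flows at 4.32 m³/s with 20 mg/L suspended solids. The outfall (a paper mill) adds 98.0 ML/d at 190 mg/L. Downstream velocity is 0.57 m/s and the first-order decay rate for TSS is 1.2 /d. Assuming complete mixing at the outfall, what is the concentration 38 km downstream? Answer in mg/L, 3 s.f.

98.0 ML/d = 1.134 m³/s.
After complete mixing, C₀ = (1.134·190 + 4.32·20) / 5.454 = 55.35 mg/L.
Travel time t = 3.8e+04 m / 0.57 m/s = 6.667e+04 s = 0.7716 d.
C = 55.35·exp(−1.2·0.7716) = 55.35·0.3962 = 21.93 mg/L.

21.9 mg/L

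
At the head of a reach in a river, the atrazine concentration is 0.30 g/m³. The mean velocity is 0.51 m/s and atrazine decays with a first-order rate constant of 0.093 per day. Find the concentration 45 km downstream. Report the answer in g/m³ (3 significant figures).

Travel time t = 45 km / 0.51 m/s = 4.5e+04/0.51 = 8.824e+04 s = 1.021 d.
First-order decay: C = 0.30·exp(−0.093·1.021) = 0.30·0.9094 = 0.2728 g/m³.

0.273 g/m³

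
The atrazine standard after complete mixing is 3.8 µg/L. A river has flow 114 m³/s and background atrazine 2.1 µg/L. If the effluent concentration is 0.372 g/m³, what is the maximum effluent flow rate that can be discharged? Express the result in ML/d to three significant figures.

2.1 µg/L = 0.0021 mg/L.
3.8 µg/L = 0.0038 mg/L.
Mass balance at complete mixing: C_std·(Q_w + Q_r) = Q_w·C_e + Q_r·C_b.
Rearranging, Q_w = Q_r·(C_std − C_b)/(C_e − C_std) = 114·(0.0038 − 0.0021) / (0.372 − 0.0038) = 0.5263 m³/s.
= 45.48 ML/d.

45.5 ML/d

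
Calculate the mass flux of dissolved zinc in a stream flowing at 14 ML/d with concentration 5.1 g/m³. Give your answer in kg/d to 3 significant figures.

14 ML/d = 0.162 m³/s.
Mass flux = Q·C = 0.162 m³/s × 5.1 g/m³ = 0.8264 g/s.
= 0.8264 g/s × 86.4 = 71.4 kg/d.

71.4 kg/d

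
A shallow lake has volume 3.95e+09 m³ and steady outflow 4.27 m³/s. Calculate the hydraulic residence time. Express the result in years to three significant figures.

Q = 4.27 m³/s × 3.156e+07 s/yr = 1.348e+08 m³/yr.
Hydraulic residence time τ = V/Q = 3.95e+09/1.348e+08 = 29.31 yr.

29.3 yr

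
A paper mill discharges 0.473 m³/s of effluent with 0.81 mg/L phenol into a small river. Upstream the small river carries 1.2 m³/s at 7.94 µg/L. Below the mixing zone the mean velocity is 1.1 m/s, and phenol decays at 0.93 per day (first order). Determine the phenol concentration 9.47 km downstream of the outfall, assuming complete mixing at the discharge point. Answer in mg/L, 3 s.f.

0.214 mg/L

7.94 µg/L = 0.00794 mg/L.
After complete mixing, C₀ = (0.473·0.81 + 1.2·0.00794) / 1.673 = 0.2347 mg/L.
Travel time t = 9470 m / 1.1 m/s = 8609 s = 0.09964 d.
C = 0.2347·exp(−0.93·0.09964) = 0.2347·0.9115 = 0.2139 mg/L.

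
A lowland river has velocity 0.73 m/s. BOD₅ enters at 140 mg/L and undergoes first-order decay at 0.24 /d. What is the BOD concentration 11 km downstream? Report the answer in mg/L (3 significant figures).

Travel time t = 11 km / 0.73 m/s = 1.1e+04/0.73 = 1.507e+04 s = 0.1744 d.
First-order decay: C = 140·exp(−0.24·0.1744) = 140·0.959 = 134.3 mg/L.

134 mg/L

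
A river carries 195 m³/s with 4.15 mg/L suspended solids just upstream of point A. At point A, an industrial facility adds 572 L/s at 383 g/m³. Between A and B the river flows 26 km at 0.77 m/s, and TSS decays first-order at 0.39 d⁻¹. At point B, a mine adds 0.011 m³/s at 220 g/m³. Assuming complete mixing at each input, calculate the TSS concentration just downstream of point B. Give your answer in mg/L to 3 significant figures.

4.53 mg/L

572 L/s = 0.572 m³/s.
After input A: C = (195·4.15 + 0.572·383) / 195.6 = 5.258 mg/L.
Over the 26 km reach to input B (t = 3.377e+04 s = 0.3908 d), decay gives C = 5.258·exp(−0.39·0.3908) = 4.515 mg/L.
After input B: C = (195.6·4.515 + 0.011·220) / 195.6 = 4.527 mg/L.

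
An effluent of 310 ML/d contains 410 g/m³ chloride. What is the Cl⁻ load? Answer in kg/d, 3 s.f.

310 ML/d = 3.588 m³/s.
Mass flux = Q·C = 3.588 m³/s × 410 g/m³ = 1471 g/s.
= 1471 g/s × 86.4 = 1.271e+05 kg/d.

127000 kg/d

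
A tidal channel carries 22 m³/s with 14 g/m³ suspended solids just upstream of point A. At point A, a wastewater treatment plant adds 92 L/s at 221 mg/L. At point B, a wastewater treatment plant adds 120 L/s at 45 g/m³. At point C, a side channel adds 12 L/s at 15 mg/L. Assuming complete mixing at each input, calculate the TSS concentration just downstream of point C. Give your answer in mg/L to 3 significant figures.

92 L/s = 0.092 m³/s.
After input A: C = (22·14 + 0.092·221) / 22.09 = 14.86 mg/L.
120 L/s = 0.12 m³/s.
After input B: C = (22.09·14.86 + 0.12·45) / 22.21 = 15.02 mg/L.
12 L/s = 0.012 m³/s.
After input C: C = (22.21·15.02 + 0.012·15) / 22.22 = 15.02 mg/L.

15.0 mg/L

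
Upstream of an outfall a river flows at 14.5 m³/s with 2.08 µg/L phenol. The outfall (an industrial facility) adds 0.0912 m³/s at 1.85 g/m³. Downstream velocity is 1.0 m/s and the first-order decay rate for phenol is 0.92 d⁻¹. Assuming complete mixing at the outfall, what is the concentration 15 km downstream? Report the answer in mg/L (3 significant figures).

2.08 µg/L = 0.00208 mg/L.
After complete mixing, C₀ = (0.0912·1.85 + 14.5·0.00208) / 14.59 = 0.01363 mg/L.
Travel time t = 1.5e+04 m / 1.0 m/s = 1.5e+04 s = 0.1736 d.
C = 0.01363·exp(−0.92·0.1736) = 0.01363·0.8524 = 0.01162 mg/L.

0.0116 mg/L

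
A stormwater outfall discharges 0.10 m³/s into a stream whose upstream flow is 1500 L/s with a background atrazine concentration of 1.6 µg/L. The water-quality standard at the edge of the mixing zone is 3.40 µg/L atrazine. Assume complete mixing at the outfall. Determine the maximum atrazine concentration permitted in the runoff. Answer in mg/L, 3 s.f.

1500 L/s = 1.5 m³/s.
1.6 µg/L = 0.0016 mg/L.
3.40 µg/L = 0.0034 mg/L.
Mass balance: 0.0034·1.6 = 0.1·Cₑ + 1.5·0.0016.
Cₑ = (0.00544 − 0.0024) / 0.1 = 0.0304 mg/L.

0.0304 mg/L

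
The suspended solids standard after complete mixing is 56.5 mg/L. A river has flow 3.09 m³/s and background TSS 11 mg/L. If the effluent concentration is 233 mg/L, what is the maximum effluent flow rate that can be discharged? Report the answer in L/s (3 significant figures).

797 L/s

Mass balance at complete mixing: C_std·(Q_w + Q_r) = Q_w·C_e + Q_r·C_b.
Rearranging, Q_w = Q_r·(C_std − C_b)/(C_e − C_std) = 3.09·(56.5 − 11) / (233 − 56.5) = 0.7966 m³/s.
= 796.6 L/s.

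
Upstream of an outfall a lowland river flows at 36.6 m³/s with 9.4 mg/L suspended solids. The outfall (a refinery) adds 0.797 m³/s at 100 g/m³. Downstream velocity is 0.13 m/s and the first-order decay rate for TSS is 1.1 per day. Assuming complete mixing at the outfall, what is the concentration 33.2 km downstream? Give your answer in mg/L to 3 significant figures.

0.439 mg/L

After complete mixing, C₀ = (0.797·100 + 36.6·9.4) / 37.4 = 11.33 mg/L.
Travel time t = 3.32e+04 m / 0.13 m/s = 2.554e+05 s = 2.956 d.
C = 11.33·exp(−1.1·2.956) = 11.33·0.03872 = 0.4387 mg/L.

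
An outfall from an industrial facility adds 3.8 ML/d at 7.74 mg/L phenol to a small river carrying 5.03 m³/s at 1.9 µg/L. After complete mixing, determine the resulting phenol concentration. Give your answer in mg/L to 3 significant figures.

3.8 ML/d = 0.04398 m³/s.
1.9 µg/L = 0.0019 mg/L.
Conservation of mass across the mixing zone: C = (0.04398·7.74 + 5.03·0.0019) / (0.04398 + 5.03) = 0.35/5.074 = 0.06897 mg/L.

0.0690 mg/L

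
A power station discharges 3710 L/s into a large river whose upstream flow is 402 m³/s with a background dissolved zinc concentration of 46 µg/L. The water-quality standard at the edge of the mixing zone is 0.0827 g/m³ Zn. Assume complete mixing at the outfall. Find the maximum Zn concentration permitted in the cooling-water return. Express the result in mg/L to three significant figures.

4.06 mg/L

3710 L/s = 3.71 m³/s.
46 µg/L = 0.046 mg/L.
Mass balance: 0.0827·405.7 = 3.71·Cₑ + 402·0.046.
Cₑ = (33.55 − 18.49) / 3.71 = 4.059 mg/L.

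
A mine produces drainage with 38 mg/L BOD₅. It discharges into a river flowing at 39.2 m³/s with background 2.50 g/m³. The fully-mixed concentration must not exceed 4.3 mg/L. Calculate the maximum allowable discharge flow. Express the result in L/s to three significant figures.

2090 L/s

Mass balance at complete mixing: C_std·(Q_w + Q_r) = Q_w·C_e + Q_r·C_b.
Rearranging, Q_w = Q_r·(C_std − C_b)/(C_e − C_std) = 39.2·(4.3 − 2.5) / (38 − 4.3) = 2.094 m³/s.
= 2094 L/s.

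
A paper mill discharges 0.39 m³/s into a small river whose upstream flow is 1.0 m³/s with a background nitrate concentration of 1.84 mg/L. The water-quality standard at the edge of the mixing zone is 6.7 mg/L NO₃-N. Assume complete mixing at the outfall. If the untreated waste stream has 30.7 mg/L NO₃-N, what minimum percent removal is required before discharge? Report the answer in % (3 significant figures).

37.6 %

Mass balance: 6.7·1.39 = 0.39·Cₑ + 1·1.84.
Cₑ = (9.313 − 1.84) / 0.39 = 19.16 mg/L.
Required removal = 1 − 19.16/30.7 = 37.58 %.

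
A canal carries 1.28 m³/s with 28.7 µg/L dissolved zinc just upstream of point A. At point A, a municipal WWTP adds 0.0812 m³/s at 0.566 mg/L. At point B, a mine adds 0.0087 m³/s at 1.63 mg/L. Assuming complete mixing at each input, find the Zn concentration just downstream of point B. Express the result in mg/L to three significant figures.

28.7 µg/L = 0.0287 mg/L.
After input A: C = (1.28·0.0287 + 0.0812·0.566) / 1.361 = 0.06075 mg/L.
After input B: C = (1.361·0.06075 + 0.0087·1.63) / 1.37 = 0.07072 mg/L.

0.0707 mg/L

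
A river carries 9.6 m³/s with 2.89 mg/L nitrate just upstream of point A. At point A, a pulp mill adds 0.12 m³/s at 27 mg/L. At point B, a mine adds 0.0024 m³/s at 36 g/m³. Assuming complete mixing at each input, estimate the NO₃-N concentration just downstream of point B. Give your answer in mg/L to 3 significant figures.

3.20 mg/L

After input A: C = (9.6·2.89 + 0.12·27) / 9.72 = 3.188 mg/L.
After input B: C = (9.72·3.188 + 0.0024·36) / 9.722 = 3.196 mg/L.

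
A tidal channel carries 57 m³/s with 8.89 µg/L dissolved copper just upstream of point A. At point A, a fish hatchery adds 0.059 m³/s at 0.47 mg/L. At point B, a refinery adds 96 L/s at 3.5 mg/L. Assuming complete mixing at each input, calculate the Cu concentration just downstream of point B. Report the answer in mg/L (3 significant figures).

8.89 µg/L = 0.00889 mg/L.
After input A: C = (57·0.00889 + 0.059·0.47) / 57.06 = 0.009367 mg/L.
96 L/s = 0.096 m³/s.
After input B: C = (57.06·0.009367 + 0.096·3.5) / 57.15 = 0.01523 mg/L.

0.0152 mg/L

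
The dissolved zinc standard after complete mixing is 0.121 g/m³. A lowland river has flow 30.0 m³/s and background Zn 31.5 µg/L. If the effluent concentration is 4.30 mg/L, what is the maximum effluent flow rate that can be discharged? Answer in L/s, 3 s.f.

31.5 µg/L = 0.0315 mg/L.
Mass balance at complete mixing: C_std·(Q_w + Q_r) = Q_w·C_e + Q_r·C_b.
Rearranging, Q_w = Q_r·(C_std − C_b)/(C_e − C_std) = 30.0·(0.121 − 0.0315) / (4.3 − 0.121) = 0.6425 m³/s.
= 642.5 L/s.

642 L/s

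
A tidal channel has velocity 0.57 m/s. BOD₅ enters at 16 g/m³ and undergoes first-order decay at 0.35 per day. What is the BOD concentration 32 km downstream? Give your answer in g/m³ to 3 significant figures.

12.7 g/m³

Travel time t = 32 km / 0.57 m/s = 3.2e+04/0.57 = 5.614e+04 s = 0.6498 d.
First-order decay: C = 16·exp(−0.35·0.6498) = 16·0.7966 = 12.75 g/m³.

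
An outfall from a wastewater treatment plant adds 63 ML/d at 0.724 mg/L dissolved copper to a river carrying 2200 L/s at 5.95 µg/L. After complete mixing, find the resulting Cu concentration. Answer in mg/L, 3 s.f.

0.185 mg/L

63 ML/d = 0.7292 m³/s.
2200 L/s = 2.2 m³/s.
5.95 µg/L = 0.00595 mg/L.
Conservation of mass across the mixing zone: C = (0.7292·0.724 + 2.2·0.00595) / (0.7292 + 2.2) = 0.541/2.929 = 0.1847 mg/L.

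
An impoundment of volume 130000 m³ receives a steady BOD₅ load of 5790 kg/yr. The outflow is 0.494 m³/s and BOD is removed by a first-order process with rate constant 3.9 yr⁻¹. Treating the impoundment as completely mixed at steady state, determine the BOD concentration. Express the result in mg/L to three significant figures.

Outflow Q = 0.494 m³/s × 3.156e+07 s/yr = 1.559e+07 m³/yr.
Steady-state CSTR mass balance: W = Q·C + k·V·C, so C = W/(Q + kV).
Q + kV = 1.559e+07 + 3.9·130000 = 1.61e+07 m³/yr.
C = 5790/1.61e+07 = 0.0003597 kg/m³ = 0.3597 mg/L.

0.360 mg/L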